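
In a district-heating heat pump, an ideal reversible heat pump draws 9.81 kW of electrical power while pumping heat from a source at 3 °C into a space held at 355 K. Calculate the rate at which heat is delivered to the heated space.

Q̇_H ≈ 44.2 kW

T_C = 3 °C → 3 + 273.15 = 276.15 K.
The Carnot heat-pump COP is COP_HP = T_H/(T_H − T_C) = 355.00/78.85 = 4.5022.
Q_H = COP_HP · W = 4.5022 × 9.81 = 44.2 kW.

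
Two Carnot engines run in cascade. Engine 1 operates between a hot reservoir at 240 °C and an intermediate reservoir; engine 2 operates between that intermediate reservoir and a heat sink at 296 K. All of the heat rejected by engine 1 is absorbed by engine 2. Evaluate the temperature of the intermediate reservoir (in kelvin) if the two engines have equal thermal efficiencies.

T_m ≈ 390 K

T_H = 240 °C → 240 + 273.15 = 513.15 K.
Equal efficiencies require 1 − T_m/T_H = 1 − T_C/T_m, i.e. T_m/T_H = T_C/T_m, so T_m = √(T_H·T_C) = √(513.15 × 296.00) = 390 K.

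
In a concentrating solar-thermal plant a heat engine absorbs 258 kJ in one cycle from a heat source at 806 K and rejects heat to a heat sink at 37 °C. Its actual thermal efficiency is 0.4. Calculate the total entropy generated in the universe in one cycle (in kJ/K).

T_C = 37 °C → 37 + 273.15 = 310.15 K.
W = η·Q_H = 0.4 × 258 = 103.2 kJ, so Q_C = Q_H − W = 154.8 kJ.
Entropy balance on the reservoirs: −Q_H/T_H = -0.3201 kJ/K, +Q_C/T_C = 0.4991 kJ/K.
ΔS_univ = −Q_H/T_H + Q_C/T_C = 0.1790 kJ/K (> 0, since η = 0.4 < η_Carnot = 0.615).

ΔS_univ ≈ 0.1790 kJ/K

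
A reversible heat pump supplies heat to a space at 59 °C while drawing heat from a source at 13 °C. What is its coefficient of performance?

T_H = 59 °C → 59 + 273.15 = 332.15 K.
T_C = 13 °C → 13 + 273.15 = 286.15 K.
COP_HP = T_H/(T_H − T_C) = 332.15/(332.15 − 286.15) = 7.22.

COP_HP ≈ 7.22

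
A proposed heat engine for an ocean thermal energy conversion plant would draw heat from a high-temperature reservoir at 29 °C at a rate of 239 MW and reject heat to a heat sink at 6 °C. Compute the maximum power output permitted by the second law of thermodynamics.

Ẇ_max ≈ 18.2 MW

T_H = 29 °C → 29 + 273.15 = 302.15 K.
T_C = 6 °C → 6 + 273.15 = 279.15 K.
By the Carnot theorem, η_max = 1 − T_C/T_H = 1 − 279.15/302.15 = 0.0761.
W_max = η_max · Q_H = 0.0761 × 239 = 18.2 MW.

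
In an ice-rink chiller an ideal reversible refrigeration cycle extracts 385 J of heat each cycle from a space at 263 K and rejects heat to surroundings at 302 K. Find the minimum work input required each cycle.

The reversible coefficient of performance is COP_R = T_C/(T_H − T_C) = 263.00/39.00 = 6.7436.
W = Q_C/COP_R = 385/6.7436 = 57.1 J.

W_in ≈ 57.1 J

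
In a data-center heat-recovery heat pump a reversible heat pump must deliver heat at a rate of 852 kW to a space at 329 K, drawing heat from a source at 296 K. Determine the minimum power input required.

Ẇ_in ≈ 85.5 kW

COP_HP = T_H/(T_H − T_C) = 329.00/33.00 = 9.9697.
W = Q_H/COP_HP = 852/9.9697 = 85.5 kW.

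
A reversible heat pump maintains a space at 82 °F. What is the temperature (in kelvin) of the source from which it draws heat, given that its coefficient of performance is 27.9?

T_H = 82 °F → (82 − 32) × 5/9 = 27.78 °C = 300.93 K.
COP_HP = T_H/(T_H − T_C) ⇒ T_C = T_H·(COP_HP − 1)/COP_HP = 300.93 × (27.9 − 1)/27.9 = 290 K.

T_C ≈ 290 K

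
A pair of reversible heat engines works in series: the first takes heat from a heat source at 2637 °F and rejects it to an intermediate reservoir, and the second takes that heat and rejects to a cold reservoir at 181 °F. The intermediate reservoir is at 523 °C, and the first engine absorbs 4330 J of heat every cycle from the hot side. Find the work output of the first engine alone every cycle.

T_H = 2637 °F → (2637 − 32) × 5/9 = 1447.22 °C = 1720.37 K.
T_C = 181 °F → (181 − 32) × 5/9 = 82.78 °C = 355.93 K.
T_m = 523 °C → 523 + 273.15 = 796.15 K.
First-stage efficiency η₁ = 1 − T_m/T_H = 1 − 796.15/1720.37 = 0.5372.
W₁ = η₁·Q_H = 0.5372 × 4330 = 2330 J.

W₁ ≈ 2330 J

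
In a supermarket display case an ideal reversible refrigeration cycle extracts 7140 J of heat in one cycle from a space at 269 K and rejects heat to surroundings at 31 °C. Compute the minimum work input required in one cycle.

T_H = 31 °C → 31 + 273.15 = 304.15 K.
The reversible coefficient of performance is COP_R = T_C/(T_H − T_C) = 269.00/35.15 = 7.6529.
W = Q_C/COP_R = 7140/7.6529 = 933.0 J.

W_in ≈ 933.0 J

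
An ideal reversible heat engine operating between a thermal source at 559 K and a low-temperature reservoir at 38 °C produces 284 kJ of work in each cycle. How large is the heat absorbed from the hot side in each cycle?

T_C = 38 °C → 38 + 273.15 = 311.15 K.
Since the cycle is reversible, η = 1 − T_C/T_H = 1 − 311.15/559.00 = 0.4434.
Q_H = W/η = 284/0.4434 = 641 kJ.

Q_H ≈ 641 kJ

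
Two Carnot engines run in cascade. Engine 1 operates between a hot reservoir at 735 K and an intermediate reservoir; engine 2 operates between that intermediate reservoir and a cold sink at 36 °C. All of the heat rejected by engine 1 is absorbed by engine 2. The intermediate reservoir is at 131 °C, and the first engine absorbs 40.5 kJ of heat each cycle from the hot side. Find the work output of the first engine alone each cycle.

W₁ ≈ 18.2 kJ

T_C = 36 °C → 36 + 273.15 = 309.15 K.
T_m = 131 °C → 131 + 273.15 = 404.15 K.
First-stage efficiency η₁ = 1 − T_m/T_H = 1 − 404.15/735.00 = 0.4501.
W₁ = η₁·Q_H = 0.4501 × 40.5 = 18.2 kJ.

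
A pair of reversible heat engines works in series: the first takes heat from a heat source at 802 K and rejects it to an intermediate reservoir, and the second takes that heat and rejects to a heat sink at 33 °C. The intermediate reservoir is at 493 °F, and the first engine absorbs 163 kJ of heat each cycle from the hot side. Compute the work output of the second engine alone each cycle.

T_C = 33 °C → 33 + 273.15 = 306.15 K.
T_m = 493 °F → (493 − 32) × 5/9 = 256.11 °C = 529.26 K.
Heat entering the second stage: Q_m = Q_H·(T_m/T_H) = 163 × 529.26/802.00 = 108 kJ.
Second-stage efficiency η₂ = 1 − T_C/T_m = 1 − 306.15/529.26 = 0.4216, so W₂ = η₂·Q_m = 45.3 kJ.

W₂ ≈ 45.3 kJ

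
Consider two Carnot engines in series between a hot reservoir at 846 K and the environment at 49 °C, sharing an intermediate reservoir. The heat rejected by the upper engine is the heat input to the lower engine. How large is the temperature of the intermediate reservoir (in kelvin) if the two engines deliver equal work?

T_C = 49 °C → 49 + 273.15 = 322.15 K.
For reversible stages Q_m = Q_H·(T_m/T_H). Setting W₁ = Q_H(1 − T_m/T_H) equal to W₂ = Q_m(1 − T_C/T_m) = Q_H·(T_m − T_C)/T_H gives T_H − T_m = T_m − T_C, so T_m = (T_H + T_C)/2 = (846.00 + 322.15)/2 = 584.1 K.

T_m ≈ 584.1 K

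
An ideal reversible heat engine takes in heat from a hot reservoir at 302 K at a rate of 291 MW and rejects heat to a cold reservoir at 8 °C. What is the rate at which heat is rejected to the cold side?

T_C = 8 °C → 8 + 273.15 = 281.15 K.
For a reversible engine, η = 1 − T_C/T_H = 1 − 281.15/302.00 = 0.0690.
For a reversible cycle Q_C/Q_H = T_C/T_H, so Q_C = 291 × 281.15/302.00 = 270.9 MW.

Q̇_C ≈ 270.9 MW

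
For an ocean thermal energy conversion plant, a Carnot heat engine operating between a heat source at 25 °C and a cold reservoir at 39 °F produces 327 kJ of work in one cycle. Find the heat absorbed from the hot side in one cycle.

T_H = 25 °C → 25 + 273.15 = 298.15 K.
T_C = 39 °F → (39 − 32) × 5/9 = 3.89 °C = 277.04 K.
The Carnot efficiency is η = 1 − T_C/T_H = 1 − 277.04/298.15 = 0.0708.
Q_H = W/η = 327/0.0708 = 4620 kJ.

Q_H ≈ 4620 kJ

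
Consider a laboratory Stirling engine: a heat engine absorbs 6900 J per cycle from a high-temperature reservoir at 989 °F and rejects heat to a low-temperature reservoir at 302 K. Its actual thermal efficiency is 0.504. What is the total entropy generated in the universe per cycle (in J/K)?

T_H = 989 °F → (989 − 32) × 5/9 = 531.67 °C = 804.82 K.
W = η·Q_H = 0.504 × 6900 = 3478 J, so Q_C = Q_H − W = 3422 J.
The hot reservoir loses entropy Q_H/T_H = 6900/804.82 = 8.573 J/K; the cold reservoir gains Q_C/T_C = 3422/302.00 = 11.33 J/K.
ΔS_univ = −Q_H/T_H + Q_C/T_C = 2.759 J/K (> 0, since η = 0.504 < η_Carnot = 0.625).

ΔS_univ ≈ 2.759 J/K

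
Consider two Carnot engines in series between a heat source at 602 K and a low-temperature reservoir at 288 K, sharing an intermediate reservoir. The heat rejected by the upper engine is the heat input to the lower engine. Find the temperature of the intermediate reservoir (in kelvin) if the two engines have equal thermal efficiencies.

Equal efficiencies require 1 − T_m/T_H = 1 − T_C/T_m, i.e. T_m/T_H = T_C/T_m, so T_m = √(T_H·T_C) = √(602.00 × 288.00) = 416 K.

T_m ≈ 416 K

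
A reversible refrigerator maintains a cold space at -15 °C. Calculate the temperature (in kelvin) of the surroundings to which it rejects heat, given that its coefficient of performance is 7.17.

T_C = -15 °C → -15 + 273.15 = 258.15 K.
COP_R = T_C/(T_H − T_C) ⇒ T_H = T_C·(1 + 1/COP_R) = 258.15 × (1 + 1/7.17) = 294 K.

T_H ≈ 294 K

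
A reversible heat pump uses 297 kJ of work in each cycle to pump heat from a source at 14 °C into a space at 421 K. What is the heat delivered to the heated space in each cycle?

Q_H ≈ 934 kJ

T_C = 14 °C → 14 + 273.15 = 287.15 K.
Reversible heating COP: COP_HP = T_H/(T_H − T_C) = 421.00/133.85 = 3.1453.
Q_H = COP_HP · W = 3.1453 × 297 = 934 kJ.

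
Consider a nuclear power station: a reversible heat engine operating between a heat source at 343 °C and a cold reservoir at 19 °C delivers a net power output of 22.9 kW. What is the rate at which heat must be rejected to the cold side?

Q̇_C ≈ 20.6 kW

T_H = 343 °C → 343 + 273.15 = 616.15 K.
T_C = 19 °C → 19 + 273.15 = 292.15 K.
Since the cycle is reversible, η = 1 − T_C/T_H = 1 − 292.15/616.15 = 0.5258.
Since Q_C/Q_H = T_C/T_H and Q_H = W/η, Q_C = W·T_C/(T_H − T_C) = 22.9 × 292.15/324.00 = 20.6 kW.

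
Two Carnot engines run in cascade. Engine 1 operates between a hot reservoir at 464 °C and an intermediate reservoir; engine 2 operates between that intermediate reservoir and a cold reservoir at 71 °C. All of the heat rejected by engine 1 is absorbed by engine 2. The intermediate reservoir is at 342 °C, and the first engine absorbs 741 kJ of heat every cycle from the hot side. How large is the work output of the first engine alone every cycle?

T_H = 464 °C → 464 + 273.15 = 737.15 K.
T_C = 71 °C → 71 + 273.15 = 344.15 K.
T_m = 342 °C → 342 + 273.15 = 615.15 K.
First-stage efficiency η₁ = 1 − T_m/T_H = 1 − 615.15/737.15 = 0.1655.
W₁ = η₁·Q_H = 0.1655 × 741 = 123 kJ.

W₁ ≈ 123 kJ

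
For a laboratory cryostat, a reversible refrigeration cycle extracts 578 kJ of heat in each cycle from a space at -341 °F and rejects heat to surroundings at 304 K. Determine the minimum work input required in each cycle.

W_in ≈ 2087 kJ

T_C = -341 °F → (-341 − 32) × 5/9 = -207.22 °C = 65.93 K.
The reversible coefficient of performance is COP_R = T_C/(T_H − T_C) = 65.93/238.07 = 0.2769.
W = Q_C/COP_R = 578/0.2769 = 2087 kJ.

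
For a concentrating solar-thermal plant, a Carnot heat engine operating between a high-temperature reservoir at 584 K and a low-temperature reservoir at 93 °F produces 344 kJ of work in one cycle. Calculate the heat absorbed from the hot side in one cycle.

Q_H ≈ 725 kJ

T_C = 93 °F → (93 − 32) × 5/9 = 33.89 °C = 307.04 K.
Carnot efficiency: η = 1 − T_C/T_H = 1 − 307.04/584.00 = 0.4742.
Q_H = W/η = 344/0.4742 = 725 kJ.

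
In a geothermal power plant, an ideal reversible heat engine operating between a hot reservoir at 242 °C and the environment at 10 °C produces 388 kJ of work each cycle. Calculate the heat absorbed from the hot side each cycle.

Q_H ≈ 861.5 kJ

T_H = 242 °C → 242 + 273.15 = 515.15 K.
T_C = 10 °C → 10 + 273.15 = 283.15 K.
The Carnot efficiency is η = 1 − T_C/T_H = 1 − 283.15/515.15 = 0.4504.
Q_H = W/η = 388/0.4504 = 861.5 kJ.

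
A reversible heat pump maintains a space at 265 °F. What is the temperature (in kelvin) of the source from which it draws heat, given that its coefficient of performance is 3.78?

T_H = 265 °F → (265 − 32) × 5/9 = 129.44 °C = 402.59 K.
COP_HP = T_H/(T_H − T_C) ⇒ T_C = T_H·(COP_HP − 1)/COP_HP = 402.59 × (3.78 − 1)/3.78 = 296.1 K.

T_C ≈ 296.1 K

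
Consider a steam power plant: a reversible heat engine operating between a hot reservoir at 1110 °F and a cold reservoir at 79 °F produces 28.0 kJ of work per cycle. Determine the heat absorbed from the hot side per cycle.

T_H = 1110 °F → (1110 − 32) × 5/9 = 598.89 °C = 872.04 K.
T_C = 79 °F → (79 − 32) × 5/9 = 26.11 °C = 299.26 K.
Since the cycle is reversible, η = 1 − T_C/T_H = 1 − 299.26/872.04 = 0.6568.
Q_H = W/η = 28.0/0.6568 = 42.6 kJ.

Q_H ≈ 42.6 kJ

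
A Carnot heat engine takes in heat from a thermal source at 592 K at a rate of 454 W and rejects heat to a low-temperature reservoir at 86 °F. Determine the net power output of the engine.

Ẇ ≈ 222 W

T_C = 86 °F → (86 − 32) × 5/9 = 30.00 °C = 303.15 K.
η_rev = 1 − T_C/T_H = 1 − 303.15/592.00 = 0.4879.
W = η·Q_H = 0.4879 × 454 = 222 W.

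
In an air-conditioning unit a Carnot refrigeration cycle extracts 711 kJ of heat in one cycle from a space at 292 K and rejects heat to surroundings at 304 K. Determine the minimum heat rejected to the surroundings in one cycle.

Q_H ≈ 740.2 kJ

For a reversible cycle Q_H/Q_C = T_H/T_C, so Q_H = Q_C·T_H/T_C = 711 × 304.00/292.00 = 740.2 kJ.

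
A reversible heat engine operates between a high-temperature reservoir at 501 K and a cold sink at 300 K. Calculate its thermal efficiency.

η ≈ 0.401

Since the cycle is reversible, η = 1 − T_C/T_H = 1 − 300.00/501.00 = 0.401.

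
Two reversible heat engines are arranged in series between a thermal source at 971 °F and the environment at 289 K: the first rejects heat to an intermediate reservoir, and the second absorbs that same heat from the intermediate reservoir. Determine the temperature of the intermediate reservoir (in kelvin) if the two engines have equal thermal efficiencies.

T_m ≈ 479 K

T_H = 971 °F → (971 − 32) × 5/9 = 521.67 °C = 794.82 K.
Equal efficiencies require 1 − T_m/T_H = 1 − T_C/T_m, i.e. T_m/T_H = T_C/T_m, so T_m = √(T_H·T_C) = √(794.82 × 289.00) = 479 K.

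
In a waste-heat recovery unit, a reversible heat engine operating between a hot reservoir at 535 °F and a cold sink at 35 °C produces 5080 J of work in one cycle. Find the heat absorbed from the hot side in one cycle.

Q_H ≈ 11500 J

T_H = 535 °F → (535 − 32) × 5/9 = 279.44 °C = 552.59 K.
T_C = 35 °C → 35 + 273.15 = 308.15 K.
Since the cycle is reversible, η = 1 − T_C/T_H = 1 − 308.15/552.59 = 0.4424.
Q_H = W/η = 5080/0.4424 = 11500 J.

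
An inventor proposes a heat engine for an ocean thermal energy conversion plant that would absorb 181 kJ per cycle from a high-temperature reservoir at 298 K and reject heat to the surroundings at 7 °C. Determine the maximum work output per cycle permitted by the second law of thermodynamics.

T_C = 7 °C → 7 + 273.15 = 280.15 K.
No engine can exceed the Carnot limit: η_max = 1 − T_C/T_H = 1 − 280.15/298.00 = 0.0599.
W_max = η_max · Q_H = 0.0599 × 181 = 10.8 kJ.

W_max ≈ 10.8 kJ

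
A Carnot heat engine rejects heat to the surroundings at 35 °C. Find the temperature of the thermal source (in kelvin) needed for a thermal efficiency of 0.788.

T_C = 35 °C → 35 + 273.15 = 308.15 K.
From η = 1 − T_C/T_H, solving for T_H gives T_H = T_C/(1 − η) = 308.15/(1 − 0.788) = 1450 K.

T_H ≈ 1450 K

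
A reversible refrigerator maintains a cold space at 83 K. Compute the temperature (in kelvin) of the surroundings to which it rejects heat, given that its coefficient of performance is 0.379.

COP_R = T_C/(T_H − T_C) ⇒ T_H = T_C·(1 + 1/COP_R) = 83.00 × (1 + 1/0.379) = 302.0 K.

T_H ≈ 302.0 K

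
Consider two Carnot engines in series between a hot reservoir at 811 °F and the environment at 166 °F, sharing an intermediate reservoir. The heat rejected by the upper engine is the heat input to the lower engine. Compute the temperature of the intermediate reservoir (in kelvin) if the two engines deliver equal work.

T_H = 811 °F → (811 − 32) × 5/9 = 432.78 °C = 705.93 K.
T_C = 166 °F → (166 − 32) × 5/9 = 74.44 °C = 347.59 K.
For reversible stages Q_m = Q_H·(T_m/T_H). Setting W₁ = Q_H(1 − T_m/T_H) equal to W₂ = Q_m(1 − T_C/T_m) = Q_H·(T_m − T_C)/T_H gives T_H − T_m = T_m − T_C, so T_m = (T_H + T_C)/2 = (705.93 + 347.59)/2 = 526.8 K.

T_m ≈ 526.8 K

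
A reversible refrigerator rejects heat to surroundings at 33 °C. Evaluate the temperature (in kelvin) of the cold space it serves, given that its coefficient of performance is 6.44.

T_H = 33 °C → 33 + 273.15 = 306.15 K.
COP_R = T_C/(T_H − T_C) ⇒ T_C = T_H·COP_R/(1 + COP_R) = 306.15 × 6.44/(1 + 6.44) = 265 K.

T_C ≈ 265 K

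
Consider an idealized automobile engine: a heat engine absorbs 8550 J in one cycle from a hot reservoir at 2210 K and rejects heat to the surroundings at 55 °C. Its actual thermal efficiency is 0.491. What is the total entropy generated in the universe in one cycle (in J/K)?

ΔS_univ ≈ 9.393 J/K

T_C = 55 °C → 55 + 273.15 = 328.15 K.
W = η·Q_H = 0.491 × 8550 = 4198 J, so Q_C = Q_H − W = 4352 J.
Reservoir entropy changes: ΔS_H = −Q_H/T_H = −8550/2210.00 = -3.869 J/K and ΔS_C = +Q_C/T_C = 4352/328.15 = 13.26 J/K.
ΔS_univ = −Q_H/T_H + Q_C/T_C = 9.393 J/K (> 0, since η = 0.491 < η_Carnot = 0.852).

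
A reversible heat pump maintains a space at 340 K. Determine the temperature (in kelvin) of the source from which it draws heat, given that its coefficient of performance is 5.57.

T_C ≈ 279 K

COP_HP = T_H/(T_H − T_C) ⇒ T_C = T_H·(COP_HP − 1)/COP_HP = 340.00 × (5.57 − 1)/5.57 = 279 K.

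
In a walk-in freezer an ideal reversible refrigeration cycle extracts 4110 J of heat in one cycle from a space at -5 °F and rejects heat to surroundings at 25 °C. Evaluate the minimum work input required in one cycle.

W_in ≈ 741 J

T_H = 25 °C → 25 + 273.15 = 298.15 K.
T_C = -5 °F → (-5 − 32) × 5/9 = -20.56 °C = 252.59 K.
COP_R = T_C/(T_H − T_C) = 252.59/45.56 = 5.5448.
W = Q_C/COP_R = 4110/5.5448 = 741 J.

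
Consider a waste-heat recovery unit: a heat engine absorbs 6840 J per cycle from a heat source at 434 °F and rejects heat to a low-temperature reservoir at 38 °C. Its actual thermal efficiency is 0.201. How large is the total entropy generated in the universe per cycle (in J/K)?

ΔS_univ ≈ 3.79 J/K

T_H = 434 °F → (434 − 32) × 5/9 = 223.33 °C = 496.48 K.
T_C = 38 °C → 38 + 273.15 = 311.15 K.
W = η·Q_H = 0.201 × 6840 = 1375 J, so Q_C = Q_H − W = 5465 J.
Entropy balance on the reservoirs: −Q_H/T_H = -13.78 J/K, +Q_C/T_C = 17.56 J/K.
ΔS_univ = −Q_H/T_H + Q_C/T_C = 3.79 J/K (> 0, since η = 0.201 < η_Carnot = 0.373).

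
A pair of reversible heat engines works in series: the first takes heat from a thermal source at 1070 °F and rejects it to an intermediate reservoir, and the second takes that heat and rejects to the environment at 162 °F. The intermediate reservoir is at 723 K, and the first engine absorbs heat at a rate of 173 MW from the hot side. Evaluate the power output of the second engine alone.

Ẇ₂ ≈ 76.9 MW

T_H = 1070 °F → (1070 − 32) × 5/9 = 576.67 °C = 849.82 K.
T_C = 162 °F → (162 − 32) × 5/9 = 72.22 °C = 345.37 K.
Heat entering the second stage: Q_m = Q_H·(T_m/T_H) = 173 × 723.00/849.82 = 147 MW.
Second-stage efficiency η₂ = 1 − T_C/T_m = 1 − 345.37/723.00 = 0.5223, so W₂ = η₂·Q_m = 76.9 MW.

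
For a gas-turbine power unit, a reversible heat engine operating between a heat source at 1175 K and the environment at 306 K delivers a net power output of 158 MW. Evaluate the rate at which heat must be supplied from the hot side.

Carnot efficiency: η = 1 − T_C/T_H = 1 − 306.00/1175.00 = 0.7396.
Q_H = W/η = 158/0.7396 = 214 MW.

Q̇_H ≈ 214 MW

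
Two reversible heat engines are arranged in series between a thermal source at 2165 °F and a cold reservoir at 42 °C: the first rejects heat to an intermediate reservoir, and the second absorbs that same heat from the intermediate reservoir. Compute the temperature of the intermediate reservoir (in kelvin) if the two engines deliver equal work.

T_m ≈ 887 K

T_H = 2165 °F → (2165 − 32) × 5/9 = 1185.00 °C = 1458.15 K.
T_C = 42 °C → 42 + 273.15 = 315.15 K.
For reversible stages Q_m = Q_H·(T_m/T_H). Setting W₁ = Q_H(1 − T_m/T_H) equal to W₂ = Q_m(1 − T_C/T_m) = Q_H·(T_m − T_C)/T_H gives T_H − T_m = T_m − T_C, so T_m = (T_H + T_C)/2 = (1458.15 + 315.15)/2 = 887 K.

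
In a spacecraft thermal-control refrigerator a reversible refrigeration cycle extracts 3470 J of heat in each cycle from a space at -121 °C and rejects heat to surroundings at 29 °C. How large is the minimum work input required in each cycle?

W_in ≈ 3420 J

T_H = 29 °C → 29 + 273.15 = 302.15 K.
T_C = -121 °C → -121 + 273.15 = 152.15 K.
For a reversible refrigerator, COP_R = T_C/(T_H − T_C) = 152.15/150.00 = 1.0143.
W = Q_C/COP_R = 3470/1.0143 = 3420 J.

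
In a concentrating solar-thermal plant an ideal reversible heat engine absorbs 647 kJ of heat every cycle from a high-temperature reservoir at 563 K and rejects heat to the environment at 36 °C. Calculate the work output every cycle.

W ≈ 292 kJ

T_C = 36 °C → 36 + 273.15 = 309.15 K.
For a reversible engine, η = 1 − T_C/T_H = 1 − 309.15/563.00 = 0.4509.
W = η·Q_H = 0.4509 × 647 = 292 kJ.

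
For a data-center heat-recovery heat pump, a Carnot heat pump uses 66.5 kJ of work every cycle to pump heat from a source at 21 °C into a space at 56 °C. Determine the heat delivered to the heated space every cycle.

T_H = 56 °C → 56 + 273.15 = 329.15 K.
T_C = 21 °C → 21 + 273.15 = 294.15 K.
Reversible heating COP: COP_HP = T_H/(T_H − T_C) = 329.15/35.00 = 9.4043.
Q_H = COP_HP · W = 9.4043 × 66.5 = 625 kJ.

Q_H ≈ 625 kJ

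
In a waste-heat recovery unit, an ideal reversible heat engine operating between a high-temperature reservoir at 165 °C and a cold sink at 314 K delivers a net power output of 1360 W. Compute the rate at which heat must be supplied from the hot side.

T_H = 165 °C → 165 + 273.15 = 438.15 K.
For a reversible engine, η = 1 − T_C/T_H = 1 − 314.00/438.15 = 0.2834.
Q_H = W/η = 1360/0.2834 = 4800 W.

Q̇_H ≈ 4800 W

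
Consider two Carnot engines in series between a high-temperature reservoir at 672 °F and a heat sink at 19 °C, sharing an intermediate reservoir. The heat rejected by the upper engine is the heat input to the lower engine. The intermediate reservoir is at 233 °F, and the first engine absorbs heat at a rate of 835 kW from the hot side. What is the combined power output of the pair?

T_H = 672 °F → (672 − 32) × 5/9 = 355.56 °C = 628.71 K.
T_C = 19 °C → 19 + 273.15 = 292.15 K.
Two reversible stages in series are equivalent to a single Carnot engine between T_H and T_C, so η_total = 1 − T_C/T_H = 1 − 292.15/628.71 = 0.5353.
W_total = η_total · Q_H = 0.5353 × 835 = 447.0 kW.

Ẇ_total ≈ 447.0 kW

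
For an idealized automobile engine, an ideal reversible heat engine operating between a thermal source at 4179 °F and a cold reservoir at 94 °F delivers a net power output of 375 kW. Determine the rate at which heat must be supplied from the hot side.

Q̇_H ≈ 425.8 kW

T_H = 4179 °F → (4179 − 32) × 5/9 = 2303.89 °C = 2577.04 K.
T_C = 94 °F → (94 − 32) × 5/9 = 34.44 °C = 307.59 K.
For a reversible engine, η = 1 − T_C/T_H = 1 − 307.59/2577.04 = 0.8806.
Q_H = W/η = 375/0.8806 = 425.8 kW.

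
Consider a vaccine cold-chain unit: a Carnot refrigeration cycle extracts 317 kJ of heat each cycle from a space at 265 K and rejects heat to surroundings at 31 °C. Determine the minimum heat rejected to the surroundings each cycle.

T_H = 31 °C → 31 + 273.15 = 304.15 K.
For a reversible cycle Q_H/Q_C = T_H/T_C, so Q_H = Q_C·T_H/T_C = 317 × 304.15/265.00 = 363.8 kJ.

Q_H ≈ 363.8 kJ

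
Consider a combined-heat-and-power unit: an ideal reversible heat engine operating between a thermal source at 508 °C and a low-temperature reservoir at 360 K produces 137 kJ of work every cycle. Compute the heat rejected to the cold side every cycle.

Q_C ≈ 117.1 kJ

T_H = 508 °C → 508 + 273.15 = 781.15 K.
Carnot efficiency: η = 1 − T_C/T_H = 1 − 360.00/781.15 = 0.5391.
Since Q_C/Q_H = T_C/T_H and Q_H = W/η, Q_C = W·T_C/(T_H − T_C) = 137 × 360.00/421.15 = 117.1 kJ.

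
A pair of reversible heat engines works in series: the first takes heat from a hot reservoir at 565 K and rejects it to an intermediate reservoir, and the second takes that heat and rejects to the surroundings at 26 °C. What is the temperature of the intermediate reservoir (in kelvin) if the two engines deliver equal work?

T_C = 26 °C → 26 + 273.15 = 299.15 K.
For reversible stages Q_m = Q_H·(T_m/T_H). Setting W₁ = Q_H(1 − T_m/T_H) equal to W₂ = Q_m(1 − T_C/T_m) = Q_H·(T_m − T_C)/T_H gives T_H − T_m = T_m − T_C, so T_m = (T_H + T_C)/2 = (565.00 + 299.15)/2 = 432 K.

T_m ≈ 432 K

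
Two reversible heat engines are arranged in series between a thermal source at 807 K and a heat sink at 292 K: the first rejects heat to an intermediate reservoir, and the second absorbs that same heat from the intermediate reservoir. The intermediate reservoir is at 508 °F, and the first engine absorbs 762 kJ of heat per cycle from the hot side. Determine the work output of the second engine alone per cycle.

W₂ ≈ 232 kJ

T_m = 508 °F → (508 − 32) × 5/9 = 264.44 °C = 537.59 K.
Heat entering the second stage: Q_m = Q_H·(T_m/T_H) = 762 × 537.59/807.00 = 508 kJ.
Second-stage efficiency η₂ = 1 − T_C/T_m = 1 − 292.00/537.59 = 0.4568, so W₂ = η₂·Q_m = 232 kJ.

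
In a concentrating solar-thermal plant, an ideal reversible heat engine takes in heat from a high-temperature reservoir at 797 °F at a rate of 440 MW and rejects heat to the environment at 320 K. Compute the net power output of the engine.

Ẇ ≈ 238.3 MW

T_H = 797 °F → (797 − 32) × 5/9 = 425.00 °C = 698.15 K.
Since the cycle is reversible, η = 1 − T_C/T_H = 1 − 320.00/698.15 = 0.5416.
W = η·Q_H = 0.5416 × 440 = 238.3 MW.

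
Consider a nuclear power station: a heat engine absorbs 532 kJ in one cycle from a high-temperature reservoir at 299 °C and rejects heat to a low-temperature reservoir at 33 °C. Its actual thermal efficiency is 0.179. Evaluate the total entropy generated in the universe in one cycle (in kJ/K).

ΔS_univ ≈ 0.497 kJ/K

T_H = 299 °C → 299 + 273.15 = 572.15 K.
T_C = 33 °C → 33 + 273.15 = 306.15 K.
W = η·Q_H = 0.179 × 532 = 95.23 kJ, so Q_C = Q_H − W = 436.8 kJ.
The hot reservoir loses entropy Q_H/T_H = 532/572.15 = 0.9298 kJ/K; the cold reservoir gains Q_C/T_C = 436.8/306.15 = 1.427 kJ/K.
ΔS_univ = −Q_H/T_H + Q_C/T_C = 0.497 kJ/K (> 0, since η = 0.179 < η_Carnot = 0.465).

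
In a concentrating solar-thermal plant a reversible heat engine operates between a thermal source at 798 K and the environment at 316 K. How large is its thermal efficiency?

For a reversible engine, η = 1 − T_C/T_H = 1 − 316.00/798.00 = 0.6040.

η ≈ 0.6040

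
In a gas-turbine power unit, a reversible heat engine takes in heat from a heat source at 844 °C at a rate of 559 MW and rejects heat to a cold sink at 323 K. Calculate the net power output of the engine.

T_H = 844 °C → 844 + 273.15 = 1117.15 K.
Since the cycle is reversible, η = 1 − T_C/T_H = 1 − 323.00/1117.15 = 0.7109.
W = η·Q_H = 0.7109 × 559 = 397.4 MW.

Ẇ ≈ 397.4 MW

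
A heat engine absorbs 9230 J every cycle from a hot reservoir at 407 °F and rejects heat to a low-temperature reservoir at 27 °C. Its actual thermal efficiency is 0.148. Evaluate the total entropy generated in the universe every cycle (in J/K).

ΔS_univ ≈ 7.03 J/K

T_H = 407 °F → (407 − 32) × 5/9 = 208.33 °C = 481.48 K.
T_C = 27 °C → 27 + 273.15 = 300.15 K.
W = η·Q_H = 0.148 × 9230 = 1366 J, so Q_C = Q_H − W = 7864 J.
Reservoir entropy changes: ΔS_H = −Q_H/T_H = −9230/481.48 = -19.17 J/K and ΔS_C = +Q_C/T_C = 7864/300.15 = 26.20 J/K.
ΔS_univ = −Q_H/T_H + Q_C/T_C = 7.03 J/K (> 0, since η = 0.148 < η_Carnot = 0.377).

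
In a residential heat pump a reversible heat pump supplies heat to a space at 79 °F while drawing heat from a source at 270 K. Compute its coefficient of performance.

T_H = 79 °F → (79 − 32) × 5/9 = 26.11 °C = 299.26 K.
Reversible heating COP: COP_HP = T_H/(T_H − T_C) = 299.26/(299.26 − 270.00) = 10.2.

COP_HP ≈ 10.2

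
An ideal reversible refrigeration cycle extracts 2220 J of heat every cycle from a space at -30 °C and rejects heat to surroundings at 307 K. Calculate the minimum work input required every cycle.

T_C = -30 °C → -30 + 273.15 = 243.15 K.
Carnot COP: COP_R = T_C/(T_H − T_C) = 243.15/63.85 = 3.8081.
W = Q_C/COP_R = 2220/3.8081 = 583.0 J.

W_in ≈ 583.0 J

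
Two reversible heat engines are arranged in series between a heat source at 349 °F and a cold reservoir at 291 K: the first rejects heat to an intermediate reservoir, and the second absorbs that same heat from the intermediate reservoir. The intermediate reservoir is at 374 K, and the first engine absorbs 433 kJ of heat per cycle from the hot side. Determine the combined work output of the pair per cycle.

T_H = 349 °F → (349 − 32) × 5/9 = 176.11 °C = 449.26 K.
Two reversible stages in series are equivalent to a single Carnot engine between T_H and T_C, so η_total = 1 − T_C/T_H = 1 − 291.00/449.26 = 0.3523.
W_total = η_total · Q_H = 0.3523 × 433 = 153 kJ.

W_total ≈ 153 kJ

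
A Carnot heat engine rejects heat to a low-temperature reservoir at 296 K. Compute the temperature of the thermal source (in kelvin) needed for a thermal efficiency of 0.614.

From η = 1 − T_C/T_H, solving for T_H gives T_H = T_C/(1 − η) = 296.00/(1 − 0.614) = 767 K.

T_H ≈ 767 K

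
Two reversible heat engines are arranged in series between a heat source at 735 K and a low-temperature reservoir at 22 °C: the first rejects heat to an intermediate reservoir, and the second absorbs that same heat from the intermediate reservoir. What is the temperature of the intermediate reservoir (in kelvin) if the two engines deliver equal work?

T_m ≈ 515 K

T_C = 22 °C → 22 + 273.15 = 295.15 K.
For reversible stages Q_m = Q_H·(T_m/T_H). Setting W₁ = Q_H(1 − T_m/T_H) equal to W₂ = Q_m(1 − T_C/T_m) = Q_H·(T_m − T_C)/T_H gives T_H − T_m = T_m − T_C, so T_m = (T_H + T_C)/2 = (735.00 + 295.15)/2 = 515 K.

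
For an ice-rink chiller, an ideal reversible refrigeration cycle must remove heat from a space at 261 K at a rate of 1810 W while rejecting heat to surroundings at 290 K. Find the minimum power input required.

The reversible coefficient of performance is COP_R = T_C/(T_H − T_C) = 261.00/29.00 = 9.0000.
W = Q_C/COP_R = 1810/9.0000 = 201 W.

Ẇ_in ≈ 201 W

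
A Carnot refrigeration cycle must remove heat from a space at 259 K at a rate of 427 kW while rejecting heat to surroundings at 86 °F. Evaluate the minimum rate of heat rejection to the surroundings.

T_H = 86 °F → (86 − 32) × 5/9 = 30.00 °C = 303.15 K.
For a reversible cycle Q_H/Q_C = T_H/T_C, so Q_H = Q_C·T_H/T_C = 427 × 303.15/259.00 = 500 kW.

Q̇_H ≈ 500 kW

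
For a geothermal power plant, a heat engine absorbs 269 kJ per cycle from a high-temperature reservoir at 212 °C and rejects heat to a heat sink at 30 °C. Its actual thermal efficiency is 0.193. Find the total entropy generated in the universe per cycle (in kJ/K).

ΔS_univ ≈ 0.1616 kJ/K

T_H = 212 °C → 212 + 273.15 = 485.15 K.
T_C = 30 °C → 30 + 273.15 = 303.15 K.
W = η·Q_H = 0.193 × 269 = 51.92 kJ, so Q_C = Q_H − W = 217.1 kJ.
Entropy balance on the reservoirs: −Q_H/T_H = -0.5545 kJ/K, +Q_C/T_C = 0.7161 kJ/K.
ΔS_univ = −Q_H/T_H + Q_C/T_C = 0.1616 kJ/K (> 0, since η = 0.193 < η_Carnot = 0.375).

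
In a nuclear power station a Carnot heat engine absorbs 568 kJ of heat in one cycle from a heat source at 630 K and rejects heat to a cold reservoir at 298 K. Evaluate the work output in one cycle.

W ≈ 299 kJ

For a reversible engine, η = 1 − T_C/T_H = 1 − 298.00/630.00 = 0.5270.
W = η·Q_H = 0.5270 × 568 = 299 kJ.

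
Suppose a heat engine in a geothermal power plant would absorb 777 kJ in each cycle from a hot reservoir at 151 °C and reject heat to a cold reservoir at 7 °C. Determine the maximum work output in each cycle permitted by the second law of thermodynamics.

T_H = 151 °C → 151 + 273.15 = 424.15 K.
T_C = 7 °C → 7 + 273.15 = 280.15 K.
The upper bound on efficiency is η_max = 1 − T_C/T_H = 1 − 280.15/424.15 = 0.3395.
W_max = η_max · Q_H = 0.3395 × 777 = 264 kJ.

W_max ≈ 264 kJ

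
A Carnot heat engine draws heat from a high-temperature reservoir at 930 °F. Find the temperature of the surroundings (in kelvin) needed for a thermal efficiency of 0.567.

T_H = 930 °F → (930 − 32) × 5/9 = 498.89 °C = 772.04 K.
From η = 1 − T_C/T_H, T_C = T_H·(1 − η) = 772.04 × (1 − 0.567) = 334 K.

T_C ≈ 334 K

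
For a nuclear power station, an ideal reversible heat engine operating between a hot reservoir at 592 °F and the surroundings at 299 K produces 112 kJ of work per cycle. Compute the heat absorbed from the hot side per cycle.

T_H = 592 °F → (592 − 32) × 5/9 = 311.11 °C = 584.26 K.
η_rev = 1 − T_C/T_H = 1 − 299.00/584.26 = 0.4882.
Q_H = W/η = 112/0.4882 = 229 kJ.

Q_H ≈ 229 kJ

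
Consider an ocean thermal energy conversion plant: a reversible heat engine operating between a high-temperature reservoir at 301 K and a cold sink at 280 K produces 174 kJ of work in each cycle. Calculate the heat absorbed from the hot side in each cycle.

The Carnot efficiency is η = 1 − T_C/T_H = 1 − 280.00/301.00 = 0.0698.
Q_H = W/η = 174/0.0698 = 2490 kJ.

Q_H ≈ 2490 kJ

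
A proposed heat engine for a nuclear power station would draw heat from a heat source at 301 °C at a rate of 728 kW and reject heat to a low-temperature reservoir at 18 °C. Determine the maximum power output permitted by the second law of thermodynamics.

T_H = 301 °C → 301 + 273.15 = 574.15 K.
T_C = 18 °C → 18 + 273.15 = 291.15 K.
The second-law ceiling is the Carnot efficiency, η_max = 1 − T_C/T_H = 1 − 291.15/574.15 = 0.4929.
W_max = η_max · Q_H = 0.4929 × 728 = 359 kW.

Ẇ_max ≈ 359 kW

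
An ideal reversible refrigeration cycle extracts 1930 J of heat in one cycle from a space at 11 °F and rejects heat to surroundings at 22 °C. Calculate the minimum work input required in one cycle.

T_H = 22 °C → 22 + 273.15 = 295.15 K.
T_C = 11 °F → (11 − 32) × 5/9 = -11.67 °C = 261.48 K.
Carnot COP: COP_R = T_C/(T_H − T_C) = 261.48/33.67 = 7.7668.
W = Q_C/COP_R = 1930/7.7668 = 248.5 J.

W_in ≈ 248.5 J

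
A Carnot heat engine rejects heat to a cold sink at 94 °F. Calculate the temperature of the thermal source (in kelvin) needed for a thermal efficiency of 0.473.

T_C = 94 °F → (94 − 32) × 5/9 = 34.44 °C = 307.59 K.
From η = 1 − T_C/T_H, solving for T_H gives T_H = T_C/(1 − η) = 307.59/(1 − 0.473) = 584 K.

T_H ≈ 584 K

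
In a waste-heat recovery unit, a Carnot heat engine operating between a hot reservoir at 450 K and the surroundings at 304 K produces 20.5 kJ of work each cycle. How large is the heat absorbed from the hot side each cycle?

Q_H ≈ 63.2 kJ

Since the cycle is reversible, η = 1 − T_C/T_H = 1 − 304.00/450.00 = 0.3244.
Q_H = W/η = 20.5/0.3244 = 63.2 kJ.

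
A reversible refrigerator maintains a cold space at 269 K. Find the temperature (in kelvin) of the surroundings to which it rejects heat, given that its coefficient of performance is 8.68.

T_H ≈ 300 K

COP_R = T_C/(T_H − T_C) ⇒ T_H = T_C·(1 + 1/COP_R) = 269.00 × (1 + 1/8.68) = 300 K.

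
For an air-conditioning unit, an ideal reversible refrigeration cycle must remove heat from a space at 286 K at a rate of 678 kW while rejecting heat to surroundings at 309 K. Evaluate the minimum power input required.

COP_R = T_C/(T_H − T_C) = 286.00/23.00 = 12.4348.
W = Q_C/COP_R = 678/12.4348 = 54.5 kW.

Ẇ_in ≈ 54.5 kW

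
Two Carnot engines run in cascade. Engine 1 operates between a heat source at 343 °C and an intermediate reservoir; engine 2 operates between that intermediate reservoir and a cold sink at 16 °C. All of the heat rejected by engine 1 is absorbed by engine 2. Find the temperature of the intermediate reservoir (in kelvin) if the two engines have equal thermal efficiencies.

T_H = 343 °C → 343 + 273.15 = 616.15 K.
T_C = 16 °C → 16 + 273.15 = 289.15 K.
Equal efficiencies require 1 − T_m/T_H = 1 − T_C/T_m, i.e. T_m/T_H = T_C/T_m, so T_m = √(T_H·T_C) = √(616.15 × 289.15) = 422 K.

T_m ≈ 422 K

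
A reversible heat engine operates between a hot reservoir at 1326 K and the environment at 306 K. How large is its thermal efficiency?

η ≈ 0.769

The Carnot efficiency is η = 1 − T_C/T_H = 1 − 306.00/1326.00 = 0.769.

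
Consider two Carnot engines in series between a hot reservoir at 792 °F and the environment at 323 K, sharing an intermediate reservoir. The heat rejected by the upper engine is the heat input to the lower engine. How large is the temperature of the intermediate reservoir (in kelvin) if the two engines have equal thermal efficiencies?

T_m ≈ 474 K

T_H = 792 °F → (792 − 32) × 5/9 = 422.22 °C = 695.37 K.
Equal efficiencies require 1 − T_m/T_H = 1 − T_C/T_m, i.e. T_m/T_H = T_C/T_m, so T_m = √(T_H·T_C) = √(695.37 × 323.00) = 474 K.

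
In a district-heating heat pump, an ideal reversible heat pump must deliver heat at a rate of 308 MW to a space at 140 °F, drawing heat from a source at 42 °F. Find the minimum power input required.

T_H = 140 °F → (140 − 32) × 5/9 = 60.00 °C = 333.15 K.
T_C = 42 °F → (42 − 32) × 5/9 = 5.56 °C = 278.71 K.
COP_HP = T_H/(T_H − T_C) = 333.15/54.44 = 6.1191.
W = Q_H/COP_HP = 308/6.1191 = 50.33 MW.

Ẇ_in ≈ 50.33 MW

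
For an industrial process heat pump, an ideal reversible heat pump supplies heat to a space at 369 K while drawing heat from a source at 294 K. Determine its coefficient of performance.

COP_HP ≈ 4.92

COP_HP = T_H/(T_H − T_C) = 369.00/(369.00 − 294.00) = 4.92.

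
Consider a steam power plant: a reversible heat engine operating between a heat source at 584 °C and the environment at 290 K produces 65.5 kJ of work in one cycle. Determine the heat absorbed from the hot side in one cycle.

T_H = 584 °C → 584 + 273.15 = 857.15 K.
Since the cycle is reversible, η = 1 − T_C/T_H = 1 − 290.00/857.15 = 0.6617.
Q_H = W/η = 65.5/0.6617 = 99.0 kJ.

Q_H ≈ 99.0 kJ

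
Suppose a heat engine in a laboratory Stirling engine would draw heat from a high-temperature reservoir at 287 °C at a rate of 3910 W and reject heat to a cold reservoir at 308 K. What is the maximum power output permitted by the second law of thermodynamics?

T_H = 287 °C → 287 + 273.15 = 560.15 K.
The second-law ceiling is the Carnot efficiency, η_max = 1 − T_C/T_H = 1 − 308.00/560.15 = 0.4501.
W_max = η_max · Q_H = 0.4501 × 3910 = 1760 W.

Ẇ_max ≈ 1760 W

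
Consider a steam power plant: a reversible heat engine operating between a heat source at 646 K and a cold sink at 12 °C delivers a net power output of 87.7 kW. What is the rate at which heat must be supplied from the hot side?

T_C = 12 °C → 12 + 273.15 = 285.15 K.
Carnot efficiency: η = 1 − T_C/T_H = 1 − 285.15/646.00 = 0.5586.
Q_H = W/η = 87.7/0.5586 = 157 kW.

Q̇_H ≈ 157 kW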